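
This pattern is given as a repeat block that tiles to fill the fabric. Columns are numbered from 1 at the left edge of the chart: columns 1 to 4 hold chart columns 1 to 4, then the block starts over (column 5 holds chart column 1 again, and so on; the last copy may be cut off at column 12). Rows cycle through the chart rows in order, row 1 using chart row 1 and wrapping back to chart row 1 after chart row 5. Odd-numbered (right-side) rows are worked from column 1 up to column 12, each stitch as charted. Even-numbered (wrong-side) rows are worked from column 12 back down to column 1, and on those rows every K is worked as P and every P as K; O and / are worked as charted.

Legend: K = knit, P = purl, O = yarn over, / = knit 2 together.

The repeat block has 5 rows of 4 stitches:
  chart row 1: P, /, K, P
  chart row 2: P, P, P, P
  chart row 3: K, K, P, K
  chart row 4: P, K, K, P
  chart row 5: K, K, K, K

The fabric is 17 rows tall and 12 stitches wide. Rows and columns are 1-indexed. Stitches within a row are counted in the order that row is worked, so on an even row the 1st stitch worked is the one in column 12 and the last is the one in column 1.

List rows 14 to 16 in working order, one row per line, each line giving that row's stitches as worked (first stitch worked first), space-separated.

Row 14: chart row 4, WS - tiled (columns 1-12): P K K P P K K P P K K P; work from column 12 back to 1 with K<->P swapped.
Row 15: chart row 5, RS - tile across columns 1-12 and work as-is.
Row 16: chart row 1, WS - tiled (columns 1-12): P / K P P / K P P / K P; work from column 12 back to 1 with K<->P swapped.

Rows as worked:
K P P K K P P K K P P K
K K K K K K K K K K K K
K P / K K P / K K P / K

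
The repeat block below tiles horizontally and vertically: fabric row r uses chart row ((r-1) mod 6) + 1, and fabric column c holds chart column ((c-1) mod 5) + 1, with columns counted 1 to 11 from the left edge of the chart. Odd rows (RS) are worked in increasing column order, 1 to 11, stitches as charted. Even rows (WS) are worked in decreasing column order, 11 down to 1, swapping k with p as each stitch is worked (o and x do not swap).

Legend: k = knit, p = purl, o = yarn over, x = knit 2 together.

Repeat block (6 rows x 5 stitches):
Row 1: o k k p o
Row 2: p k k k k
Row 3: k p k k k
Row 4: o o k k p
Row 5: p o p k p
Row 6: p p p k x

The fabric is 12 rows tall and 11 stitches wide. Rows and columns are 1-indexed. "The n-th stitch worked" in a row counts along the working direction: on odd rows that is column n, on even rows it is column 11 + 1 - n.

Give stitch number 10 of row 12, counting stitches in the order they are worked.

Row 12: (12-1) mod 6 = 5, so use chart row 6. Even row -> WS.
Chart row 6 tiled across columns 1-11: p p p k x p p p k x p
WS row: flip the tiled sequence (start at column 11) and apply k<->p; o and x stay.
Row 12 as worked: k x p k k k x p k k k
Counting 10 along the worked row gives k.

Stitch:
k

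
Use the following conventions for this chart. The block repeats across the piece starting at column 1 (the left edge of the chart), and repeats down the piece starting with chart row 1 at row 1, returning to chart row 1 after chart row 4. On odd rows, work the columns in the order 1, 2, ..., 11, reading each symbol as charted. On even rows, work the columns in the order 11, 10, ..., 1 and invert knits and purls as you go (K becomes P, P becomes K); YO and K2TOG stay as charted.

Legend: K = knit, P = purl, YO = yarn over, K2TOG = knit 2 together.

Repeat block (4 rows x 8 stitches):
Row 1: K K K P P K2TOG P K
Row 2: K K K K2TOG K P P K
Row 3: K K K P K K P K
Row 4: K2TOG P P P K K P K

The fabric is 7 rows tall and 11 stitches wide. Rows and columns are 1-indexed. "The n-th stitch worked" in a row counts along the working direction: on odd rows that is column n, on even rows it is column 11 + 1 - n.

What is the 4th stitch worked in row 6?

Row 6 uses chart row ((6-1) mod 4)+1 = 2. Row 6 is even, so WS.
Chart row 2 tiled across columns 1-11: K K K K2TOG K P P K K K K
WS: work from column 11 back to column 1 (reverse the tiled row), swapping K<->P (YO and K2TOG unchanged).
Row 6 as worked: P P P P K K P K2TOG P P P
The 4th stitch worked is P.

Result:
P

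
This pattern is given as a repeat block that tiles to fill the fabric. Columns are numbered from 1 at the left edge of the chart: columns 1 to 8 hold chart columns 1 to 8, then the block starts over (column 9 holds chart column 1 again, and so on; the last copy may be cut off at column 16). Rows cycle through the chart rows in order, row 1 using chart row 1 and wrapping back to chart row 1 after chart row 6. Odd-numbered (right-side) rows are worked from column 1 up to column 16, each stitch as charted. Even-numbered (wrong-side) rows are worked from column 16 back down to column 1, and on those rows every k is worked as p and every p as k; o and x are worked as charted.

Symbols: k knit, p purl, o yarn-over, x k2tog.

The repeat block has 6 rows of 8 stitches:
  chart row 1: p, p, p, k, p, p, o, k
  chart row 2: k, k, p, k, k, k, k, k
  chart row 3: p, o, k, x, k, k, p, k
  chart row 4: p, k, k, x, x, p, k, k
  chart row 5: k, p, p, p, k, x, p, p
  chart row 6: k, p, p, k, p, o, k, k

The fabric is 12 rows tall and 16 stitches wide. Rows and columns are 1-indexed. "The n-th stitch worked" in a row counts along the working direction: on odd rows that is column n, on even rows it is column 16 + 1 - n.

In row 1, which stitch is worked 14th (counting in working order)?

Row 1: (1-1) mod 6 = 0, so use chart row 1. Odd row -> RS.
Chart row 1 tiled across columns 1-16: p p p k p p o k p p p k p p o k
Right side: take the tiled row as-is (worked left to right from column 1).
The 14th stitch worked is p.

== STITCH ==
p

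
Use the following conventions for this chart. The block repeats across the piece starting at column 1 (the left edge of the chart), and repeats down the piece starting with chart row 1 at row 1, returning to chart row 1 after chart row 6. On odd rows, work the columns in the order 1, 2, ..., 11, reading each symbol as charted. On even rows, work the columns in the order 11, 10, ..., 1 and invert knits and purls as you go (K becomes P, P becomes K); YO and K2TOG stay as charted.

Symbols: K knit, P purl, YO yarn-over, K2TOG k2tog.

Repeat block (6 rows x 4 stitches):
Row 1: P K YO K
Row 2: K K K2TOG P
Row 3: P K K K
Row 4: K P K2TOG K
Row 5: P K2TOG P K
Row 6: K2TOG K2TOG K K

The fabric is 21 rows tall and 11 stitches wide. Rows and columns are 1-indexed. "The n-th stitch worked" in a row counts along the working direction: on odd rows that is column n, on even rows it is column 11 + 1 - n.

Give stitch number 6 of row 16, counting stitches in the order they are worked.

Row 16: (16-1) mod 6 = 3, so use chart row 4. Even row -> WS.
Chart row 4 tiled across columns 1-11: K P K2TOG K K P K2TOG K K P K2TOG
WS: work from column 11 back to column 1 (reverse the tiled row), swapping K<->P (YO and K2TOG unchanged).
Row 16 as worked: K2TOG K P P K2TOG K P P K2TOG K P
Stitch 6 in working order -> K

== STITCH ==
K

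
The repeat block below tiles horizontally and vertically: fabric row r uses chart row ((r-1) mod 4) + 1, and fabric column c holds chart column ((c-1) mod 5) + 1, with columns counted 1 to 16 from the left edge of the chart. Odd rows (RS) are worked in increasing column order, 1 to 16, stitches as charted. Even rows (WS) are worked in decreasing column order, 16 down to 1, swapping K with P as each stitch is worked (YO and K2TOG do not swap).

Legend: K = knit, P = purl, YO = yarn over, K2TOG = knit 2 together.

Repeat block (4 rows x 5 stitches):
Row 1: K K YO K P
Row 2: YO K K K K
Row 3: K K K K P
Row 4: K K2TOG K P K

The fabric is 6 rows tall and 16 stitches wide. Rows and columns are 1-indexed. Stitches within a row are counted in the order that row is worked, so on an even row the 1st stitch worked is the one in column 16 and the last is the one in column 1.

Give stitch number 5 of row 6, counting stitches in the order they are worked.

Row 6 uses chart row ((6-1) mod 4)+1 = 2. Row 6 is even, so WS.
Chart row 2 tiled across columns 1-16: YO K K K K YO K K K K YO K K K K YO
WS: work from column 16 back to column 1 (reverse the tiled row), swapping K<->P (YO and K2TOG unchanged).
Row 6 as worked: YO P P P P YO P P P P YO P P P P YO
Stitch 5 in working order -> P

== STITCH ==
P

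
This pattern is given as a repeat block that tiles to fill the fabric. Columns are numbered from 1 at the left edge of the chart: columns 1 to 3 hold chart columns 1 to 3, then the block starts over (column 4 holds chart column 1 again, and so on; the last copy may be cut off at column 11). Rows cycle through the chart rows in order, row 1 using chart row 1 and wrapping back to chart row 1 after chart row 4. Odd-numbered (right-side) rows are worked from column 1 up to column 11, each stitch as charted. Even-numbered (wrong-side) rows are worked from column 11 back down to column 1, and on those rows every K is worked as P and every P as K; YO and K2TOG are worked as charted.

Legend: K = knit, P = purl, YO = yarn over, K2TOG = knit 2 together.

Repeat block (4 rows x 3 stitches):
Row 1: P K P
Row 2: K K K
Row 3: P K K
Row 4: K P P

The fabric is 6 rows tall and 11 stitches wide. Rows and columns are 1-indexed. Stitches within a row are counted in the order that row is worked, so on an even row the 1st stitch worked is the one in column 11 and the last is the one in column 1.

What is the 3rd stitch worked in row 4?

Stitch:
K

Derivation:
Row 4: (4-1) mod 4 = 3, so use chart row 4. Even row -> WS.
Chart row 4 tiled across columns 1-11: K P P K P P K P P K P
Wrong side: read the tiled row from column 11 down to 1 and exchange K with P (leave YO, K2TOG).
Row 4 as worked: K P K K P K K P K K P
Stitch 3 in working order -> K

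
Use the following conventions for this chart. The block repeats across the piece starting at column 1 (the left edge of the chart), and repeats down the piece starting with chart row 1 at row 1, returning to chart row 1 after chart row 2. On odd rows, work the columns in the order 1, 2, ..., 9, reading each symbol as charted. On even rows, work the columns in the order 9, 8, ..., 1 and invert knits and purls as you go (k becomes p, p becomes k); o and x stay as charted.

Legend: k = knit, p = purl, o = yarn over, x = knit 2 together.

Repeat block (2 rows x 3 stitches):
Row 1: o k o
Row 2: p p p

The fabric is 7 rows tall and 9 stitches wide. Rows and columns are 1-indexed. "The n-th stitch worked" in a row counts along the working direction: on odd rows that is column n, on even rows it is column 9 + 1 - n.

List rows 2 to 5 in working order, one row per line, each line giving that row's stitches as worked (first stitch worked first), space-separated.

Result:
k k k k k k k k k
o k o o k o o k o
k k k k k k k k k
o k o o k o o k o

Derivation:
Row 2: chart row 2, WS - tiled (columns 1-9): p p p p p p p p p; work from column 9 back to 1 with k<->p swapped.
Row 3: chart row 1, RS - tile across columns 1-9 and work as-is.
Row 4: chart row 2, WS - tiled (columns 1-9): p p p p p p p p p; work from column 9 back to 1 with k<->p swapped.
Row 5: chart row 1, RS - tile across columns 1-9 and work as-is.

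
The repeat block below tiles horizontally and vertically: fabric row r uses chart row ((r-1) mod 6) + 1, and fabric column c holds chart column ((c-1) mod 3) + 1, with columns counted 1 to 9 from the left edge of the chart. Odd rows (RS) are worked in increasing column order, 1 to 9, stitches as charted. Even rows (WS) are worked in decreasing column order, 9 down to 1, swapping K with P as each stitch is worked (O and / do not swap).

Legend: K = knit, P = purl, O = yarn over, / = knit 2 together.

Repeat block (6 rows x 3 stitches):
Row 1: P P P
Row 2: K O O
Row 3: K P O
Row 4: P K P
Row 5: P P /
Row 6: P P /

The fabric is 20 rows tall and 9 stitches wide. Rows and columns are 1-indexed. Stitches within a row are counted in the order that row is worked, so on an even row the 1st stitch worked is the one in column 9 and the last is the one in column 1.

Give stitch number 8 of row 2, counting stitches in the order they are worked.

Row 2 uses chart row ((2-1) mod 6)+1 = 2. Row 2 is even, so WS.
Chart row 2 tiled across columns 1-9: K O O K O O K O O
WS row: flip the tiled sequence (start at column 9) and apply K<->P; O and / stay.
Row 2 as worked: O O P O O P O O P
Counting 8 along the worked row gives O.

== STITCH ==
O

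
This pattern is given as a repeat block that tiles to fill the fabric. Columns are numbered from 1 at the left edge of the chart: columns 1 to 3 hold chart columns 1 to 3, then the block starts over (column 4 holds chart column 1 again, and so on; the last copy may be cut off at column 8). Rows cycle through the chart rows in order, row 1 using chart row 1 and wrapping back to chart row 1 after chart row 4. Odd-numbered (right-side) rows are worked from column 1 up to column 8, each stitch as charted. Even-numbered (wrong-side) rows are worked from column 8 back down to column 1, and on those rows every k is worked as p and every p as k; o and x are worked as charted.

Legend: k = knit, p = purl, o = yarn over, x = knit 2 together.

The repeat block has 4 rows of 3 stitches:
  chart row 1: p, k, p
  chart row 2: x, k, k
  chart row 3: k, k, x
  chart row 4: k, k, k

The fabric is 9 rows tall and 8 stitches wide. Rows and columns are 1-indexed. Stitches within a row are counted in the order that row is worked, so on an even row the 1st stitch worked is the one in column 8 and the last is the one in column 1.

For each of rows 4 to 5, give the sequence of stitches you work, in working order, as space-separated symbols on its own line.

Result:
p p p p p p p p
p k p p k p p k

Derivation:
Row 4: chart row 4, WS - tiled (columns 1-8): k k k k k k k k; work from column 8 back to 1 with k<->p swapped.
Row 5: chart row 1, RS - tile across columns 1-8 and work as-is.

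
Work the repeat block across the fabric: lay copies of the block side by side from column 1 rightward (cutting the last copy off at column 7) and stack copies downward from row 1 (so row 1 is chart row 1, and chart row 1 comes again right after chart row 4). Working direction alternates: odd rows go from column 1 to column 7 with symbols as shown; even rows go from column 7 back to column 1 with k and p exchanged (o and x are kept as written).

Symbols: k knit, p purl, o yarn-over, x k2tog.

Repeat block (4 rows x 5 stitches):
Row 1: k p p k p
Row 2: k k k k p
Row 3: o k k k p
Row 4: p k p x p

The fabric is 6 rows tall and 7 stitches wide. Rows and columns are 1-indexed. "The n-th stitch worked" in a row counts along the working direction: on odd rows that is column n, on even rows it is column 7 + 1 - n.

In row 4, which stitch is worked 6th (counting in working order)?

For row 4: chart row = ((4-1) mod 4) + 1 = 4; this is a WS (even) row.
Chart row 4 tiled across columns 1-7: p k p x p p k
WS row: flip the tiled sequence (start at column 7) and apply k<->p; o and x stay.
Row 4 as worked: p k k x k p k
Stitch 6 in working order -> p

Stitch:
p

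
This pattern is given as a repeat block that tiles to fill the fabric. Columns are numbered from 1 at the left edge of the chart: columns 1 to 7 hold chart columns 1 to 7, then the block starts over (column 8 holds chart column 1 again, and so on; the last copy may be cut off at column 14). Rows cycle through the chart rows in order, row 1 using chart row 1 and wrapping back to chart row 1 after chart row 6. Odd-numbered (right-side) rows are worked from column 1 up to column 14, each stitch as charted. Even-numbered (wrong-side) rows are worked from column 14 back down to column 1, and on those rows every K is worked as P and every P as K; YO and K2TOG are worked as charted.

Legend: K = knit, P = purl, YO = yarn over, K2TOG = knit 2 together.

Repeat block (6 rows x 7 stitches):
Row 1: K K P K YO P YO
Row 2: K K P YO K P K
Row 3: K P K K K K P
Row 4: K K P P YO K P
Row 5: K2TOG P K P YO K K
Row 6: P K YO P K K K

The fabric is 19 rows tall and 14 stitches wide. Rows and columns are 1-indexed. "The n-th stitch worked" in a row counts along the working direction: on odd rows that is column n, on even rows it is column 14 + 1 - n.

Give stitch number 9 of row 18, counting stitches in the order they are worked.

For row 18: chart row = ((18-1) mod 6) + 1 = 6; this is a WS (even) row.
Chart row 6 tiled across columns 1-14: P K YO P K K K P K YO P K K K
Wrong side: read the tiled row from column 14 down to 1 and exchange K with P (leave YO, K2TOG).
Row 18 as worked: P P P K YO P K P P P K YO P K
The 9th stitch worked is P.

Result:
P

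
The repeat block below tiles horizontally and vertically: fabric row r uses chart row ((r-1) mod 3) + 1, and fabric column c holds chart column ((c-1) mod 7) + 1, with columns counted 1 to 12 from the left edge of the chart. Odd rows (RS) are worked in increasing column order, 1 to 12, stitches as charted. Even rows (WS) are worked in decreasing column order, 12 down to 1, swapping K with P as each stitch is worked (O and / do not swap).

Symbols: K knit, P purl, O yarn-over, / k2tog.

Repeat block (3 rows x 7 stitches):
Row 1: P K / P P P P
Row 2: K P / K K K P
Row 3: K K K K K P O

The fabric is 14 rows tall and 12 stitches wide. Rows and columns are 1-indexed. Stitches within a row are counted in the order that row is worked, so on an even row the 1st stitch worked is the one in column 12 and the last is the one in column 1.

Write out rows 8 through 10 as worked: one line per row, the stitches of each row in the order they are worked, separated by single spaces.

Row 8: chart row 2, WS - tiled (columns 1-12): K P / K K K P K P / K K; work from column 12 back to 1 with K<->P swapped.
Row 9: chart row 3, RS - tile across columns 1-12 and work as-is.
Row 10: chart row 1, WS - tiled (columns 1-12): P K / P P P P P K / P P; work from column 12 back to 1 with K<->P swapped.

Result:
P P / K P K P P P / K P
K K K K K P O K K K K K
K K / P K K K K K / P K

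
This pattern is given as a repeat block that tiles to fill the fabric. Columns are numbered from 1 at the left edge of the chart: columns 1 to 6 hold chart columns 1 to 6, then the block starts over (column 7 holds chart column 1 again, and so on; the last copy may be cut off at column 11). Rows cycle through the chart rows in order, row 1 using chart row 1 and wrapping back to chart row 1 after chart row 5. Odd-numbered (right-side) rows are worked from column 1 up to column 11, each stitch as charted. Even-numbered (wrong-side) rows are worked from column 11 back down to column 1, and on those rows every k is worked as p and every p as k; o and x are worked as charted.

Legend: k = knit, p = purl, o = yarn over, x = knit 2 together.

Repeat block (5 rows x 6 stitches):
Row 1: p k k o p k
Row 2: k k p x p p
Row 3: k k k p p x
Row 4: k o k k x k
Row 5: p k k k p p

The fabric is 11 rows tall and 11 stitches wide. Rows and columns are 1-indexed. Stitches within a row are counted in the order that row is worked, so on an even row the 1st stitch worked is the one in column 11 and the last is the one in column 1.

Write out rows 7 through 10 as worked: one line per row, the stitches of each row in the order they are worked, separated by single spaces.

Row 7: chart row 2, RS - tile across columns 1-11 and work as-is.
Row 8: chart row 3, WS - tiled (columns 1-11): k k k p p x k k k p p; work from column 11 back to 1 with k<->p swapped.
Row 9: chart row 4, RS - tile across columns 1-11 and work as-is.
Row 10: chart row 5, WS - tiled (columns 1-11): p k k k p p p k k k p; work from column 11 back to 1 with k<->p swapped.

Rows as worked:
k k p x p p k k p x p
k k p p p x k k p p p
k o k k x k k o k k x
k p p p k k k p p p k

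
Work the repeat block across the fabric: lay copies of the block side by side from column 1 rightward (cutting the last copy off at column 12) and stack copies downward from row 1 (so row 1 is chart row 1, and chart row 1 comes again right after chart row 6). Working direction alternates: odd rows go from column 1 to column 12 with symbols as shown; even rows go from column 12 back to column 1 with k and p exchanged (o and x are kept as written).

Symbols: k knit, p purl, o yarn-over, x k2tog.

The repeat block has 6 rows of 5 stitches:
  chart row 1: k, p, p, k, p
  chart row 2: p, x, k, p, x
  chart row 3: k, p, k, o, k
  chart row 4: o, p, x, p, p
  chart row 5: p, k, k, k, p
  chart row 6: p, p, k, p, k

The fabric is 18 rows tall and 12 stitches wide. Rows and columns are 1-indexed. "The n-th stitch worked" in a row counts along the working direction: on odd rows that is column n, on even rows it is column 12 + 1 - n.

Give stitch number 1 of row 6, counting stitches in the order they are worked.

== STITCH ==
k

Derivation:
Row 6 uses chart row ((6-1) mod 6)+1 = 6. Row 6 is even, so WS.
Chart row 6 tiled across columns 1-12: p p k p k p p k p k p p
Wrong side: read the tiled row from column 12 down to 1 and exchange k with p (leave o, x).
Row 6 as worked: k k p k p k k p k p k k
The 1st stitch worked is k.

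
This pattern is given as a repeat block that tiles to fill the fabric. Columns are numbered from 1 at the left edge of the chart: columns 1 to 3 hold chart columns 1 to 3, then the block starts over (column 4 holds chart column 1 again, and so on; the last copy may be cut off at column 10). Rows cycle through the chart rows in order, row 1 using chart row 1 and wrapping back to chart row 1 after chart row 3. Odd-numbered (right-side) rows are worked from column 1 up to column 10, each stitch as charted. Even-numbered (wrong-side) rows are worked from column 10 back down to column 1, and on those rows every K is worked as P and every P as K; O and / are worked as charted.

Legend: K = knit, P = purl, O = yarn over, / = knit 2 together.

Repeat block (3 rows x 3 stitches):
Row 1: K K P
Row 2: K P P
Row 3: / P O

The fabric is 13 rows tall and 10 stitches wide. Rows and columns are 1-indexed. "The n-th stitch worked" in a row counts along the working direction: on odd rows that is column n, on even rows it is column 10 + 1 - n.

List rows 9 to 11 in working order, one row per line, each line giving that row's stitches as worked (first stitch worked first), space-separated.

Row 9: chart row 3, RS - tile across columns 1-10 and work as-is.
Row 10: chart row 1, WS - tiled (columns 1-10): K K P K K P K K P K; work from column 10 back to 1 with K<->P swapped.
Row 11: chart row 2, RS - tile across columns 1-10 and work as-is.

Result:
/ P O / P O / P O /
P K P P K P P K P P
K P P K P P K P P K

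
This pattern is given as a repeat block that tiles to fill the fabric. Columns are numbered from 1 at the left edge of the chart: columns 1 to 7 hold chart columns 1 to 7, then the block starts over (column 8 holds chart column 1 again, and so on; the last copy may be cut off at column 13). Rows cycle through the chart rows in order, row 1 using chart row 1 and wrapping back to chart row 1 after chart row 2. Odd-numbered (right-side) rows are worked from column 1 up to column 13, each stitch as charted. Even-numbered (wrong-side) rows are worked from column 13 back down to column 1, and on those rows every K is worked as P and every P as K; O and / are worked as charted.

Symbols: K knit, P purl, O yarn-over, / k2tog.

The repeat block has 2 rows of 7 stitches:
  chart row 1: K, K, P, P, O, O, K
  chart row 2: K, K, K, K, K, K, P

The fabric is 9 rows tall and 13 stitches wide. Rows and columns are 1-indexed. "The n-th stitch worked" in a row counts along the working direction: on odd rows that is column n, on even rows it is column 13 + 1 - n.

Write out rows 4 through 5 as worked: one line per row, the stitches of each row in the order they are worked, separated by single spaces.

Row 4: chart row 2, WS - tiled (columns 1-13): K K K K K K P K K K K K K; work from column 13 back to 1 with K<->P swapped.
Row 5: chart row 1, RS - tile across columns 1-13 and work as-is.

Rows as worked:
P P P P P P K P P P P P P
K K P P O O K K K P P O O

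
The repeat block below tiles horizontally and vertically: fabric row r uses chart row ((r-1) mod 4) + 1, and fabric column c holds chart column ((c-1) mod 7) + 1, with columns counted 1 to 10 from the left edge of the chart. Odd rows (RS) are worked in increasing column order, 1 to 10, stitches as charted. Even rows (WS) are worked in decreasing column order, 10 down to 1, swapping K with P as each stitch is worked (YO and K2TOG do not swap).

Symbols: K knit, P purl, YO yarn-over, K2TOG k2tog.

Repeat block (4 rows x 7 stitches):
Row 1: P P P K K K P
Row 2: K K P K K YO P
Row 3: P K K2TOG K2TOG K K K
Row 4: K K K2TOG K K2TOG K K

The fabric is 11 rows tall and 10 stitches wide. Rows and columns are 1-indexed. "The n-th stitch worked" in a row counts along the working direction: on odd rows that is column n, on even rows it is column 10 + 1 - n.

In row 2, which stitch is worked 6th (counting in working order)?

== STITCH ==
P

Derivation:
Row 2: (2-1) mod 4 = 1, so use chart row 2. Even row -> WS.
Chart row 2 tiled across columns 1-10: K K P K K YO P K K P
WS row: flip the tiled sequence (start at column 10) and apply K<->P; YO and K2TOG stay.
Row 2 as worked: K P P K YO P P K P P
Stitch 6 in working order -> P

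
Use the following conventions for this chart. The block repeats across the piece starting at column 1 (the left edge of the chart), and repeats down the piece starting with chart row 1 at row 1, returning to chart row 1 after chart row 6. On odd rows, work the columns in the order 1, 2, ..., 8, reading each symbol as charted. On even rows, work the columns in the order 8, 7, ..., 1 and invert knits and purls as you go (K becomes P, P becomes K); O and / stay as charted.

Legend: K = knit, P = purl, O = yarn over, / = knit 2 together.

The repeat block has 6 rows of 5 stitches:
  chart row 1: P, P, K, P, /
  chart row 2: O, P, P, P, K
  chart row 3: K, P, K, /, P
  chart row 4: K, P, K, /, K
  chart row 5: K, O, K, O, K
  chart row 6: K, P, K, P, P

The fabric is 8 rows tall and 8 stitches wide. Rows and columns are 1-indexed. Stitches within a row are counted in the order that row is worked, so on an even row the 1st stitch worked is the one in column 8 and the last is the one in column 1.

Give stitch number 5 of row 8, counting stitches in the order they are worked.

== STITCH ==
K

Derivation:
Row 8: (8-1) mod 6 = 1, so use chart row 2. Even row -> WS.
Chart row 2 tiled across columns 1-8: O P P P K O P P
WS row: flip the tiled sequence (start at column 8) and apply K<->P; O and / stay.
Row 8 as worked: K K O P K K K O
Counting 5 along the worked row gives K.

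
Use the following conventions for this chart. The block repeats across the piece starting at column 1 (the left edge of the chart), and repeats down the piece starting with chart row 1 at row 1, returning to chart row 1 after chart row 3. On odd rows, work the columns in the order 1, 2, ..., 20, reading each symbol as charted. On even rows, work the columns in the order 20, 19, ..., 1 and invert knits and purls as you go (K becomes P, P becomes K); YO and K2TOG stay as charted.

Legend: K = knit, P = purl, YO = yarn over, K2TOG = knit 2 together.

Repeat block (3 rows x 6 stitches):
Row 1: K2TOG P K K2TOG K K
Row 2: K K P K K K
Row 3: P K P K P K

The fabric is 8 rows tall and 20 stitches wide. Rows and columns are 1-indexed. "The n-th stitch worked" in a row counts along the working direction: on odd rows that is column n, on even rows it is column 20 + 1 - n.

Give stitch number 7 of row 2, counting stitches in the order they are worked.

Stitch:
P

Derivation:
Row 2 uses chart row ((2-1) mod 3)+1 = 2. Row 2 is even, so WS.
Chart row 2 tiled across columns 1-20: K K P K K K K K P K K K K K P K K K K K
Wrong side: read the tiled row from column 20 down to 1 and exchange K with P (leave YO, K2TOG).
Row 2 as worked: P P P P P K P P P P P K P P P P P K P P
The 7th stitch worked is P.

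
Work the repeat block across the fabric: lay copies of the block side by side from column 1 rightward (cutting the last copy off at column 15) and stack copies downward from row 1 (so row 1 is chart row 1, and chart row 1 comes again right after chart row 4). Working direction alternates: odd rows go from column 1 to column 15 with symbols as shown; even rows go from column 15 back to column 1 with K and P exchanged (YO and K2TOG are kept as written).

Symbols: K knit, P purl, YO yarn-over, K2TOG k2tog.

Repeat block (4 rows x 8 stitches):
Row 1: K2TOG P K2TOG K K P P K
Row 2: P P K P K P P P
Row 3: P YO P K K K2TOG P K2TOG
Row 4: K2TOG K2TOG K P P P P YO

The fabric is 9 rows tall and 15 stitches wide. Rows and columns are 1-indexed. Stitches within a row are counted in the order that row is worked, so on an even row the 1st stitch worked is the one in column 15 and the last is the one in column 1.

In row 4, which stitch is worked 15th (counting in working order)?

Result:
K2TOG

Derivation:
Row 4 uses chart row ((4-1) mod 4)+1 = 4. Row 4 is even, so WS.
Chart row 4 tiled across columns 1-15: K2TOG K2TOG K P P P P YO K2TOG K2TOG K P P P P
WS row: flip the tiled sequence (start at column 15) and apply K<->P; YO and K2TOG stay.
Row 4 as worked: K K K K P K2TOG K2TOG YO K K K K P K2TOG K2TOG
Counting 15 along the worked row gives K2TOG.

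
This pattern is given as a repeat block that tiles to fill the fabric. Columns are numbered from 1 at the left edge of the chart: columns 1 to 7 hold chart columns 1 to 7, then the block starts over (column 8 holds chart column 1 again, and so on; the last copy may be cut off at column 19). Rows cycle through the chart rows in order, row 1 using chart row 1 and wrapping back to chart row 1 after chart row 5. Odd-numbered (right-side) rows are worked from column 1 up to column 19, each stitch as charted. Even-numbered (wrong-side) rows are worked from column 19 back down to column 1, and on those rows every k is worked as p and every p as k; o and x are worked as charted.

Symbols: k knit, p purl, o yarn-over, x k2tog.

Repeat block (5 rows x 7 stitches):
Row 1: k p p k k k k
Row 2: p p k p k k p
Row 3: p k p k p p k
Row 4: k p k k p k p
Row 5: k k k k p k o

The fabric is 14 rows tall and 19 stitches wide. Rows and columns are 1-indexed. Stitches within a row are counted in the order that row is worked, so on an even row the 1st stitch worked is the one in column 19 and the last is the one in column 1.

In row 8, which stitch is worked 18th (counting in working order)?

For row 8: chart row = ((8-1) mod 5) + 1 = 3; this is a WS (even) row.
Chart row 3 tiled across columns 1-19: p k p k p p k p k p k p p k p k p k p
Wrong side: read the tiled row from column 19 down to 1 and exchange k with p (leave o, x).
Row 8 as worked: k p k p k p k k p k p k p k k p k p k
The 18th stitch worked is p.

Stitch:
p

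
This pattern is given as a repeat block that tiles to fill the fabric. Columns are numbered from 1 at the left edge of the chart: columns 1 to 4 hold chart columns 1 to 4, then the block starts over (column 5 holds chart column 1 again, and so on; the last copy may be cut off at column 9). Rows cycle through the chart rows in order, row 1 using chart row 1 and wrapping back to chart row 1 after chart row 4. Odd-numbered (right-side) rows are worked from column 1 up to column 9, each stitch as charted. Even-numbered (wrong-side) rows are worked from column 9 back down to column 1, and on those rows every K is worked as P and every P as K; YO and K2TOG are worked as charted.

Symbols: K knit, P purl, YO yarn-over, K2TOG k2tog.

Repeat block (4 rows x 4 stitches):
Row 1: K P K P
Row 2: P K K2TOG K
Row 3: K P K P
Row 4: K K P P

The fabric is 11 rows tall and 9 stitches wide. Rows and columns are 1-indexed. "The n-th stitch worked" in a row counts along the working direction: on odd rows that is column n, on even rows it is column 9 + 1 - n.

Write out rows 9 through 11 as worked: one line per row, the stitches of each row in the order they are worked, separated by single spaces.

== ROWS AS WORKED ==
K P K P K P K P K
K P K2TOG P K P K2TOG P K
K P K P K P K P K

Derivation:
Row 9: chart row 1, RS - tile across columns 1-9 and work as-is.
Row 10: chart row 2, WS - tiled (columns 1-9): P K K2TOG K P K K2TOG K P; work from column 9 back to 1 with K<->P swapped.
Row 11: chart row 3, RS - tile across columns 1-9 and work as-is.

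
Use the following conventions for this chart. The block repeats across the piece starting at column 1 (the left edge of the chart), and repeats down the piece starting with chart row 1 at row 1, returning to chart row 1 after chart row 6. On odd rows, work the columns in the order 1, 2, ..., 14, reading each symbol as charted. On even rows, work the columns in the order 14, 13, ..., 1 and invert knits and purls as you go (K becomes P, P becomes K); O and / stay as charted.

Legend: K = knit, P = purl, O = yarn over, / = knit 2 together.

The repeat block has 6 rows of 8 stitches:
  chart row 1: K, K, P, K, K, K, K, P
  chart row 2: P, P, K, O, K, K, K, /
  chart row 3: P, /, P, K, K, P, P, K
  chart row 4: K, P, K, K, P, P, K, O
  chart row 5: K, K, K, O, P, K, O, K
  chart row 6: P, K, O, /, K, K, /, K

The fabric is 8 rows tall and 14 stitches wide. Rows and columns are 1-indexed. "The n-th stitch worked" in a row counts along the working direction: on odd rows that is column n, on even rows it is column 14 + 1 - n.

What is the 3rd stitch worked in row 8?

Stitch:
O

Derivation:
For row 8: chart row = ((8-1) mod 6) + 1 = 2; this is a WS (even) row.
Chart row 2 tiled across columns 1-14: P P K O K K K / P P K O K K
WS: work from column 14 back to column 1 (reverse the tiled row), swapping K<->P (O and / unchanged).
Row 8 as worked: P P O P K K / P P P O P K K
Counting 3 along the worked row gives O.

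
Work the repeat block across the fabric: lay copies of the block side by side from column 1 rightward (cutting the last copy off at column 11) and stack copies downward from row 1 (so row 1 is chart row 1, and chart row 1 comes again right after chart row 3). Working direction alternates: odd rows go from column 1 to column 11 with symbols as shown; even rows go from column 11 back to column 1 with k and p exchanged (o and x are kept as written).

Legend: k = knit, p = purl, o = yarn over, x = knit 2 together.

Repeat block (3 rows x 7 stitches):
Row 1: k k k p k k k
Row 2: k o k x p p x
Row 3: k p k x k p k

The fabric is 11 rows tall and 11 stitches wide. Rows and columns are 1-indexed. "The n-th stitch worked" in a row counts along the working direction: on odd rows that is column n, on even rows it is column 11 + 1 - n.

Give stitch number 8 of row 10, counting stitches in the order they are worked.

Row 10: (10-1) mod 3 = 0, so use chart row 1. Even row -> WS.
Chart row 1 tiled across columns 1-11: k k k p k k k k k k p
WS row: flip the tiled sequence (start at column 11) and apply k<->p; o and x stay.
Row 10 as worked: k p p p p p p k p p p
Counting 8 along the worked row gives k.

Result:
k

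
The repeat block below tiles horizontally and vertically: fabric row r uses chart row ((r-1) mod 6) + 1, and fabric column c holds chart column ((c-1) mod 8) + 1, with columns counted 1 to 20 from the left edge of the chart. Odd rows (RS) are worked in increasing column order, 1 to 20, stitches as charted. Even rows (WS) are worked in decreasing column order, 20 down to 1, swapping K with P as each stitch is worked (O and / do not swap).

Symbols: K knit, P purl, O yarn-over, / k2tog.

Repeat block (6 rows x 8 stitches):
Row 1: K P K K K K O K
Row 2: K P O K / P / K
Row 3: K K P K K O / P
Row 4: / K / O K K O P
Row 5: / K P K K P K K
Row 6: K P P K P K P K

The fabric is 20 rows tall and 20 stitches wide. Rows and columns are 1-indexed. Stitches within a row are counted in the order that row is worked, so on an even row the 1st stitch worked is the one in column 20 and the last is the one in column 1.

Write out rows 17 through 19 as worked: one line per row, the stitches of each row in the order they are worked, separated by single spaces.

== ROWS AS WORKED ==
/ K P K K P K K / K P K K P K K / K P K
P K K P P K P K P K K P P K P K P K K P
K P K K K K O K K P K K K K O K K P K K

Derivation:
Row 17: chart row 5, RS - tile across columns 1-20 and work as-is.
Row 18: chart row 6, WS - tiled (columns 1-20): K P P K P K P K K P P K P K P K K P P K; work from column 20 back to 1 with K<->P swapped.
Row 19: chart row 1, RS - tile across columns 1-20 and work as-is.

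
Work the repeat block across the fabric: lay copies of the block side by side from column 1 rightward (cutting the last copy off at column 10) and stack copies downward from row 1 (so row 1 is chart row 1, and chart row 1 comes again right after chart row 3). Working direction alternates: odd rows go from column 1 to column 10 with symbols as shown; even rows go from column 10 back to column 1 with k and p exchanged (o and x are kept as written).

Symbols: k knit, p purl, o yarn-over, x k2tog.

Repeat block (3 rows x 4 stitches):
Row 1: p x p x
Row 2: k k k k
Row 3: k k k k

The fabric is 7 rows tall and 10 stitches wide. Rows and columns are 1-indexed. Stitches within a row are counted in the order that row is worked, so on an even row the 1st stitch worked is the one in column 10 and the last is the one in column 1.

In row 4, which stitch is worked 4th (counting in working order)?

== STITCH ==
k

Derivation:
For row 4: chart row = ((4-1) mod 3) + 1 = 1; this is a WS (even) row.
Chart row 1 tiled across columns 1-10: p x p x p x p x p x
WS: work from column 10 back to column 1 (reverse the tiled row), swapping k<->p (o and x unchanged).
Row 4 as worked: x k x k x k x k x k
Stitch 4 in working order -> k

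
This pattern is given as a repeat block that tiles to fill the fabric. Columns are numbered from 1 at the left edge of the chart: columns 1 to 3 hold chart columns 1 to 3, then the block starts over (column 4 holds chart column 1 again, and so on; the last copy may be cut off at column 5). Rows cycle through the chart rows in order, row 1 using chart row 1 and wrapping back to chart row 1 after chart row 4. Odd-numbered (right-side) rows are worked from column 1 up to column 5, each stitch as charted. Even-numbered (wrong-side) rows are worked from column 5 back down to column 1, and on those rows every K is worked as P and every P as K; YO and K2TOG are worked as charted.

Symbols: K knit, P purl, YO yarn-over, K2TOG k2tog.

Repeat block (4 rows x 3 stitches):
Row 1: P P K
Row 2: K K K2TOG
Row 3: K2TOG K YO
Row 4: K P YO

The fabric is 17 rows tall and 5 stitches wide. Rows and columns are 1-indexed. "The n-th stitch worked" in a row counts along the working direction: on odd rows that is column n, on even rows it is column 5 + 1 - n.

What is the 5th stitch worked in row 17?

Row 17 uses chart row ((17-1) mod 4)+1 = 1. Row 17 is odd, so RS.
Chart row 1 tiled across columns 1-5: P P K P P
Right side: take the tiled row as-is (worked left to right from column 1).
The 5th stitch worked is P.

Result:
P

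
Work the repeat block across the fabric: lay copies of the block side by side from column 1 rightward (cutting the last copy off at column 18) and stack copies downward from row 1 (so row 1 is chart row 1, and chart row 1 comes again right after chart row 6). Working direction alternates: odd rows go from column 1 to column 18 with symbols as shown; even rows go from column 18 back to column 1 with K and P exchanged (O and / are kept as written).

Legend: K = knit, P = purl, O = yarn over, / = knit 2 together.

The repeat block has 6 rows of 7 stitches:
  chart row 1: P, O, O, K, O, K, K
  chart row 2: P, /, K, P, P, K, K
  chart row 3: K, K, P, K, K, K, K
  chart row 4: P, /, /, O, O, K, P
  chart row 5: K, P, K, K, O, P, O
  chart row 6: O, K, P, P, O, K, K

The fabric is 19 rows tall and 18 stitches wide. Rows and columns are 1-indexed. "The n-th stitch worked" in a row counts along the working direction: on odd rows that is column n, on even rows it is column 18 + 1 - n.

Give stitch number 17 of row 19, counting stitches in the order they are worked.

For row 19: chart row = ((19-1) mod 6) + 1 = 1; this is a RS (odd) row.
Chart row 1 tiled across columns 1-18: P O O K O K K P O O K O K K P O O K
RS row: no reversal, no swap; stitch n worked = column n.
Counting 17 along the worked row gives O.

Result:
O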